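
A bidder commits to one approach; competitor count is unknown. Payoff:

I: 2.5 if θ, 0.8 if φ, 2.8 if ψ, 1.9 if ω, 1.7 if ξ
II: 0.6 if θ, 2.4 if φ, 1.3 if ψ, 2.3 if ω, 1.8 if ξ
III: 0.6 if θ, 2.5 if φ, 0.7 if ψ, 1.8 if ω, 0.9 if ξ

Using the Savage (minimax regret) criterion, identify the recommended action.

Column bests: θ=2.5, φ=2.5, ψ=2.8, ω=2.3, ξ=1.8.
I regrets: 0.0, 1.7, 0.0, 0.4, 0.1 → max 1.7
II regrets: 1.9, 0.1, 1.5, 0.0, 0.0 → max 1.9
III regrets: 1.9, 0.0, 2.1, 0.5, 0.9 → max 2.1
Smallest max regret = 1.7 → I.

I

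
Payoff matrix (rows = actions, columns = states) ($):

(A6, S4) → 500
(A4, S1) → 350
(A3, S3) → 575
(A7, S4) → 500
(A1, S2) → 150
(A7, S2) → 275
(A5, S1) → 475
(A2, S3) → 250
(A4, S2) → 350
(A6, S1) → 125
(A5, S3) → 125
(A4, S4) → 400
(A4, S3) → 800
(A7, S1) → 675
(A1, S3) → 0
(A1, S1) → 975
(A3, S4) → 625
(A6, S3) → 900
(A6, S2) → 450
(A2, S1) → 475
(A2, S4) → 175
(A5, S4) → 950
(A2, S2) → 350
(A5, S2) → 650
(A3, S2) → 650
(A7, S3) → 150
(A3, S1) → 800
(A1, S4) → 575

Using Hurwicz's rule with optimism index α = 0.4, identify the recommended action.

A1: 0.4·975 + 0.6·0 = 390
A2: 0.4·475 + 0.6·175 = 295
A3: 0.4·800 + 0.6·575 = 665
A4: 0.4·800 + 0.6·350 = 530
A5: 0.4·950 + 0.6·125 = 455
A6: 0.4·900 + 0.6·125 = 435
A7: 0.4·675 + 0.6·150 = 360
Highest Hurwicz score = 665 → A3.

A3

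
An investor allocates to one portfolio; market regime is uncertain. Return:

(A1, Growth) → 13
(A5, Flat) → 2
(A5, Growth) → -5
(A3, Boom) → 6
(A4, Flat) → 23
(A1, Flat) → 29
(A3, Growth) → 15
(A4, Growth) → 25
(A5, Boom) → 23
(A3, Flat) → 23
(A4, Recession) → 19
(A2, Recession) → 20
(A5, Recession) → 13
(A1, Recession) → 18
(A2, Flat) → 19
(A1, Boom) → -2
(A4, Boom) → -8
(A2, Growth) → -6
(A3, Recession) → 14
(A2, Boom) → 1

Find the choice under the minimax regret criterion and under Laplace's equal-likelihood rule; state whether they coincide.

minimax regret → A3; laplace → A4 (disagree)

Column bests: Recession=20, Flat=29, Growth=25, Boom=23.
A1 regrets: 2, 0, 12, 25 → max 25
A2 regrets: 0, 10, 31, 22 → max 31
A3 regrets: 6, 6, 10, 17 → max 17
A4 regrets: 1, 6, 0, 31 → max 31
A5 regrets: 7, 27, 30, 0 → max 30
Smallest max regret = 17 → A3.
Row averages: A1=14.5, A2=8.5, A3=14.5, A4=14.75, A5=8.25
Highest average = 14.75 → A4.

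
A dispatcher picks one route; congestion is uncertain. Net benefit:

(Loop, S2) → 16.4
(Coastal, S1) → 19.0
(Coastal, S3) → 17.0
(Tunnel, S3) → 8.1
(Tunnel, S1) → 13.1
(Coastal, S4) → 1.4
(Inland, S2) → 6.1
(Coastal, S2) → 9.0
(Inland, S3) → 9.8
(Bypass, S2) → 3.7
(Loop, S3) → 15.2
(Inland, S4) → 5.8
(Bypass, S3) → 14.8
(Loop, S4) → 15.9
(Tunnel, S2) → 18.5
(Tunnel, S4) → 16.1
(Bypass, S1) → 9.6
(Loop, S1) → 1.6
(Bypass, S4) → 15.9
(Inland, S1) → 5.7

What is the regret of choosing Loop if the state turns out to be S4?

0.2

Best payoff under S4 is 16.1.
Regret = 16.1 − 15.9 = 0.2.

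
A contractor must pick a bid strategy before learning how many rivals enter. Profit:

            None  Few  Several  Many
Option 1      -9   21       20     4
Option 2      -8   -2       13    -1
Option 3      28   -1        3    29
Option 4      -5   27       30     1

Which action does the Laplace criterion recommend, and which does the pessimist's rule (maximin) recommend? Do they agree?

laplace → Option 3; maximin → Option 3 (agree)

Row averages: Option 1=9, Option 2=0.5, Option 3=14.75, Option 4=13.25
Highest average = 14.75 → Option 3.
Row minima: Option 1=-9, Option 2=-8, Option 3=-1, Option 4=-5
Best worst-case = -1 → Option 3.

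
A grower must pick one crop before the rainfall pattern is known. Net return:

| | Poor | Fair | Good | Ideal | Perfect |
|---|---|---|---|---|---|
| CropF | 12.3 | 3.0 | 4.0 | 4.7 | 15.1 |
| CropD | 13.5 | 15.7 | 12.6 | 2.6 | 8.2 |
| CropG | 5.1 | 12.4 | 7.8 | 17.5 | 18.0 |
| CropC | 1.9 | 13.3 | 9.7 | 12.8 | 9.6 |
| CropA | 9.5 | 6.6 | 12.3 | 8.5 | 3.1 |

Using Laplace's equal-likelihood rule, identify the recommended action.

CropG

Row averages: CropF=7.82, CropD=10.52, CropG=12.16, CropC=9.46, CropA=8
Highest average = 12.16 → CropG.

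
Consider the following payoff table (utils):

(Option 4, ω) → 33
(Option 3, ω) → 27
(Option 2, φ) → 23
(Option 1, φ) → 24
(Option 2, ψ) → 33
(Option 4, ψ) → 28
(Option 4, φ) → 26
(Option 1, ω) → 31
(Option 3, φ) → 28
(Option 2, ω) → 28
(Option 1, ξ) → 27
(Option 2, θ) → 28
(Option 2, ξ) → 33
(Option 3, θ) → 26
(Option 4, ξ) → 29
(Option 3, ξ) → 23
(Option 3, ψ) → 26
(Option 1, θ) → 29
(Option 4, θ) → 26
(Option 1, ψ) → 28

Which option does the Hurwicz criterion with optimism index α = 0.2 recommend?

Option 4

Option 1: 0.2·31 + 0.8·24 = 25.4
Option 2: 0.2·33 + 0.8·23 = 25
Option 3: 0.2·28 + 0.8·23 = 24
Option 4: 0.2·33 + 0.8·26 = 27.4
Highest Hurwicz score = 27.4 → Option 4.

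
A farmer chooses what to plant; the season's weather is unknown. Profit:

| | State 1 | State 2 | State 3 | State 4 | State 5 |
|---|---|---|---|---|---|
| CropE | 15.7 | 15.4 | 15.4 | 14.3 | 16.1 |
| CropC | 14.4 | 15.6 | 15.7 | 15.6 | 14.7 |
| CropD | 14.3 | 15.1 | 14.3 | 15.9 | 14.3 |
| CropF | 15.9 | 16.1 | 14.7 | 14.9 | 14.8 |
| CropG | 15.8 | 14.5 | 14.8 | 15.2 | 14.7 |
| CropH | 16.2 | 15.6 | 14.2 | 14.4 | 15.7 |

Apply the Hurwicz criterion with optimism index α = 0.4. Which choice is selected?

CropE: 0.4·16.1 + 0.6·14.3 = 15.02
CropC: 0.4·15.7 + 0.6·14.4 = 14.92
CropD: 0.4·15.9 + 0.6·14.3 = 14.94
CropF: 0.4·16.1 + 0.6·14.7 = 15.26
CropG: 0.4·15.8 + 0.6·14.5 = 15.02
CropH: 0.4·16.2 + 0.6·14.2 = 15
Highest Hurwicz score = 15.26 → CropF.

CropF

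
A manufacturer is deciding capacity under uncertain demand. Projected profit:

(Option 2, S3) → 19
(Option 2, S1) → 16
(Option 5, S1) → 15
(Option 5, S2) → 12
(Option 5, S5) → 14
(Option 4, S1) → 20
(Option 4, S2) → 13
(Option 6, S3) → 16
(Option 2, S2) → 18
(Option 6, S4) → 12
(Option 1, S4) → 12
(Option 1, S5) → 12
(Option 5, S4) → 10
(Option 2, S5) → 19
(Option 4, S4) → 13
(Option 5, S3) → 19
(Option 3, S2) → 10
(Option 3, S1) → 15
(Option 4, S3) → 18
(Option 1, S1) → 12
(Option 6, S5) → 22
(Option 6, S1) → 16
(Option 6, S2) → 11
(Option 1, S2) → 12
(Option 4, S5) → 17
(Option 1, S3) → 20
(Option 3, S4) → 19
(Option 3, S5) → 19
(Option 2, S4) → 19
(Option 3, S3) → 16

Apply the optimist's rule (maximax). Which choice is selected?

Row maxima: Option 1=20, Option 2=19, Option 3=19, Option 4=20, Option 5=19, Option 6=22
Best best-case = 22 → Option 6.

Option 6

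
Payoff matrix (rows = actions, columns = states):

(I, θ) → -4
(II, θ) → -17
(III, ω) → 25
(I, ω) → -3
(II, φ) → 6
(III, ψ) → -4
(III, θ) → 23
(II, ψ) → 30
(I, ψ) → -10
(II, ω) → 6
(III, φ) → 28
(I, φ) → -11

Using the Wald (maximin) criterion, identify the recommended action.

III

Row minima: I=-11, II=-17, III=-4
Best worst-case = -4 → III.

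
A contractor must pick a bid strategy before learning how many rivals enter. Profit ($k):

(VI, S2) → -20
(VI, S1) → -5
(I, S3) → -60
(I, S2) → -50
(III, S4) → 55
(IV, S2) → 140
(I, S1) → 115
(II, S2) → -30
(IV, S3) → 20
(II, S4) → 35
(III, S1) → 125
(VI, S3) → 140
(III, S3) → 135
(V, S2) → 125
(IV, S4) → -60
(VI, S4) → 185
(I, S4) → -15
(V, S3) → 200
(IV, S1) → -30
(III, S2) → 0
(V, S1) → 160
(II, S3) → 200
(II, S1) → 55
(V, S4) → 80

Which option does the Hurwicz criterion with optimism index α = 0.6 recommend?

V

I: 0.6·115 + 0.4·(-60) = 45
II: 0.6·200 + 0.4·(-30) = 108
III: 0.6·135 + 0.4·0 = 81
IV: 0.6·140 + 0.4·(-60) = 60
V: 0.6·200 + 0.4·80 = 152
VI: 0.6·185 + 0.4·(-20) = 103
Highest Hurwicz score = 152 → V.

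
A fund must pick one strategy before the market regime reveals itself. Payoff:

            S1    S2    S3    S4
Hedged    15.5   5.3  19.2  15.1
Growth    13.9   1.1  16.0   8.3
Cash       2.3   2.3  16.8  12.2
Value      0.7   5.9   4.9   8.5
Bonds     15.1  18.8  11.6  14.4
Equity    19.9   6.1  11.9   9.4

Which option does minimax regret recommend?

Bonds

Column bests: S1=19.9, S2=18.8, S3=19.2, S4=15.1.
Hedged regrets: 4.4, 13.5, 0.0, 0.0 → max 13.5
Growth regrets: 6.0, 17.7, 3.2, 6.8 → max 17.7
Cash regrets: 17.6, 16.5, 2.4, 2.9 → max 17.6
Value regrets: 19.2, 12.9, 14.3, 6.6 → max 19.2
Bonds regrets: 4.8, 0.0, 7.6, 0.7 → max 7.6
Equity regrets: 0.0, 12.7, 7.3, 5.7 → max 12.7
Smallest max regret = 7.6 → Bonds.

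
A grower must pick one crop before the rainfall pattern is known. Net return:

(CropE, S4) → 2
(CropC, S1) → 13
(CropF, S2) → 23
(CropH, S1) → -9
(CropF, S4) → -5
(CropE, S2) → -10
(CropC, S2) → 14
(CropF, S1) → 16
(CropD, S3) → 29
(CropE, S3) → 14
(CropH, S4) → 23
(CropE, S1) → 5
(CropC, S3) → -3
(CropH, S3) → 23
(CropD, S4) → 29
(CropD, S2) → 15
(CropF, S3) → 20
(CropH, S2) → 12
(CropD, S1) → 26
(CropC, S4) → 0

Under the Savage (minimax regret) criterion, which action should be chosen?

Column bests: S1=26, S2=23, S3=29, S4=29.
CropC regrets: 13, 9, 32, 29 → max 32
CropE regrets: 21, 33, 15, 27 → max 33
CropD regrets: 0, 8, 0, 0 → max 8
CropH regrets: 35, 11, 6, 6 → max 35
CropF regrets: 10, 0, 9, 34 → max 34
Smallest max regret = 8 → CropD.

CropD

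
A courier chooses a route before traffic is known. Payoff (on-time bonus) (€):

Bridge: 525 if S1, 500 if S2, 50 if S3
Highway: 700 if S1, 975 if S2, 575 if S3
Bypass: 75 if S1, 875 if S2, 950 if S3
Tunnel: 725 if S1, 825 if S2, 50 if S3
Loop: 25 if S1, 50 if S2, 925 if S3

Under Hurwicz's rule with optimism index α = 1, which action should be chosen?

Bridge: 1·525 + 0·50 = 525
Highway: 1·975 + 0·575 = 975
Bypass: 1·950 + 0·75 = 950
Tunnel: 1·825 + 0·50 = 825
Loop: 1·925 + 0·25 = 925
Highest Hurwicz score = 975 → Highway.

Highway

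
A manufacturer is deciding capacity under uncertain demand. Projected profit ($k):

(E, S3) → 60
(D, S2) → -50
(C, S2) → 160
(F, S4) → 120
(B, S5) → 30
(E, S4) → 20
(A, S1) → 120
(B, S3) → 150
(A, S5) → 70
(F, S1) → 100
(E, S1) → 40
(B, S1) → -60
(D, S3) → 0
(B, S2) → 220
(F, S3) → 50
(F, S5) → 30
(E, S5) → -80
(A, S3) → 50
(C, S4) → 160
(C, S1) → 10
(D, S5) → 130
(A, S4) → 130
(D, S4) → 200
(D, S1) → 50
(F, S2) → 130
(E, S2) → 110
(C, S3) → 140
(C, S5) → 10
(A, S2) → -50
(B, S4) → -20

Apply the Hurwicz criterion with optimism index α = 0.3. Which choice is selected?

A: 0.3·130 + 0.7·(-50) = 4
B: 0.3·220 + 0.7·(-60) = 24
C: 0.3·160 + 0.7·10 = 55
D: 0.3·200 + 0.7·(-50) = 25
E: 0.3·110 + 0.7·(-80) = -23
F: 0.3·130 + 0.7·30 = 60
Highest Hurwicz score = 60 → F.

F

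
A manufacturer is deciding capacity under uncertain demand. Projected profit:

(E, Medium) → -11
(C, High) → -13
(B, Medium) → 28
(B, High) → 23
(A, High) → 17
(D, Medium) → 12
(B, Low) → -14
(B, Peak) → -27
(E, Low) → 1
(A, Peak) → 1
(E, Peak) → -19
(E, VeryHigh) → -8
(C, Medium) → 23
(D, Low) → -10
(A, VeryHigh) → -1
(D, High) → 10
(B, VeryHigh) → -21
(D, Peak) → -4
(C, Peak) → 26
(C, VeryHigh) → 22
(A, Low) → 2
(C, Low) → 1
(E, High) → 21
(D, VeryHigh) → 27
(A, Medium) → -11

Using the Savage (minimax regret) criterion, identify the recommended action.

D

Column bests: Low=2, Medium=28, High=23, VeryHigh=27, Peak=26.
A regrets: 0, 39, 6, 28, 25 → max 39
B regrets: 16, 0, 0, 48, 53 → max 53
C regrets: 1, 5, 36, 5, 0 → max 36
D regrets: 12, 16, 13, 0, 30 → max 30
E regrets: 1, 39, 2, 35, 45 → max 45
Smallest max regret = 30 → D.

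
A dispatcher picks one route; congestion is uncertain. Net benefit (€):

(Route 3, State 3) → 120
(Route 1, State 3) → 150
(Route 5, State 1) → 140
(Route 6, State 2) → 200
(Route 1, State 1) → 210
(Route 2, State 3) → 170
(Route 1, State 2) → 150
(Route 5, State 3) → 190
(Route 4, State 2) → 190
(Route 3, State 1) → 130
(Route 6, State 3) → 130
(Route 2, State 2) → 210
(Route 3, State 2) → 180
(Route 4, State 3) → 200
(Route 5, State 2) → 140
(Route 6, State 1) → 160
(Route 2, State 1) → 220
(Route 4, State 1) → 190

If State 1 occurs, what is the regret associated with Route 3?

Best payoff under State 1 is 220.
Regret = 220 − 130 = 90.

90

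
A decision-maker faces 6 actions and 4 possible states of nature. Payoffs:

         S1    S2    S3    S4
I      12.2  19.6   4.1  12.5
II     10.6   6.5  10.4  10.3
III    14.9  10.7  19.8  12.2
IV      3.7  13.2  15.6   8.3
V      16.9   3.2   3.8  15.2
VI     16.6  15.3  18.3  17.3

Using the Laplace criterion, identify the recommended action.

VI

Row averages: I=12.1, II=9.45, III=14.4, IV=10.2, V=9.775, VI=16.875
Highest average = 16.875 → VI.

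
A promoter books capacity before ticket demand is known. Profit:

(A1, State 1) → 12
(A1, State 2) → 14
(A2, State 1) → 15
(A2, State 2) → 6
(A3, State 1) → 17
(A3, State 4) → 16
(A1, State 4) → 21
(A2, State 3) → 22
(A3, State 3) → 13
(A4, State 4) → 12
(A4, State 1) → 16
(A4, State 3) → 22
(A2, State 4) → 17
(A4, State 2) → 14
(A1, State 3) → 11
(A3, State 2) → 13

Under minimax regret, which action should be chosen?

Column bests: State 1=17, State 2=14, State 3=22, State 4=21.
A1 regrets: 5, 0, 11, 0 → max 11
A2 regrets: 2, 8, 0, 4 → max 8
A3 regrets: 0, 1, 9, 5 → max 9
A4 regrets: 1, 0, 0, 9 → max 9
Smallest max regret = 8 → A2.

A2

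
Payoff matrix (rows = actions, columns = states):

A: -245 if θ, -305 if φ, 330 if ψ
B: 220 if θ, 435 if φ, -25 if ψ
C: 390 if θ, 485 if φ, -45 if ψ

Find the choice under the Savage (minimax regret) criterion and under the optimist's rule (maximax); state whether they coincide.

minimax regret → B; maximax → C (disagree)

Column bests: θ=390, φ=485, ψ=330.
A regrets: 635, 790, 0 → max 790
B regrets: 170, 50, 355 → max 355
C regrets: 0, 0, 375 → max 375
Smallest max regret = 355 → B.
Row maxima: A=330, B=435, C=485
Best best-case = 485 → C.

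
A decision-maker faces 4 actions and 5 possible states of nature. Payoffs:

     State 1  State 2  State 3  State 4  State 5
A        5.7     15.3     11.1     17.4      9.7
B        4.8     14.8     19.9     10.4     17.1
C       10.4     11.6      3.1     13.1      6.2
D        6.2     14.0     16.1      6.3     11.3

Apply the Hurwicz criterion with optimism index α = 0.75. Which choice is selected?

B

A: 0.75·17.4 + 0.25·5.7 = 14.475
B: 0.75·19.9 + 0.25·4.8 = 16.125
C: 0.75·13.1 + 0.25·3.1 = 10.6
D: 0.75·16.1 + 0.25·6.2 = 13.625
Highest Hurwicz score = 16.125 → B.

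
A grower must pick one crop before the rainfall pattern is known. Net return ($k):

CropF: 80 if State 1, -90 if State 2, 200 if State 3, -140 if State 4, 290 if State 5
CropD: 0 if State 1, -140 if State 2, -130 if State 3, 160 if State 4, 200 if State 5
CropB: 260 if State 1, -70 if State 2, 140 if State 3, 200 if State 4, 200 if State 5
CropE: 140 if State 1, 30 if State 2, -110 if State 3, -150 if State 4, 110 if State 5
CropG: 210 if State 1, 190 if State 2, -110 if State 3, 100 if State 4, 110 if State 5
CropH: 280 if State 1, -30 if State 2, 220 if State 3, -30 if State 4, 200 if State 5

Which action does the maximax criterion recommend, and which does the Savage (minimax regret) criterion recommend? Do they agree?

maximax → CropF; minimax regret → CropH (disagree)

Row maxima: CropF=290, CropD=200, CropB=260, CropE=140, CropG=210, CropH=280
Best best-case = 290 → CropF.
Column bests: State 1=280, State 2=190, State 3=220, State 4=200, State 5=290.
CropF regrets: 200, 280, 20, 340, 0 → max 340
CropD regrets: 280, 330, 350, 40, 90 → max 350
CropB regrets: 20, 260, 80, 0, 90 → max 260
CropE regrets: 140, 160, 330, 350, 180 → max 350
CropG regrets: 70, 0, 330, 100, 180 → max 330
CropH regrets: 0, 220, 0, 230, 90 → max 230
Smallest max regret = 230 → CropH.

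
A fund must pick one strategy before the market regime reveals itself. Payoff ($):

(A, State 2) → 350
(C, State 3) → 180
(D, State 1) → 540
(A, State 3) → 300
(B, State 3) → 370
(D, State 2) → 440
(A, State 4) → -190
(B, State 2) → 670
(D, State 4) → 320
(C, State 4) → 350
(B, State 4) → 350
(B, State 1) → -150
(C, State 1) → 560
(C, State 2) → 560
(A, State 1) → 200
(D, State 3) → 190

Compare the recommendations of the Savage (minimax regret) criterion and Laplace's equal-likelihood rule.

Column bests: State 1=560, State 2=670, State 3=370, State 4=350.
A regrets: 360, 320, 70, 540 → max 540
B regrets: 710, 0, 0, 0 → max 710
C regrets: 0, 110, 190, 0 → max 190
D regrets: 20, 230, 180, 30 → max 230
Smallest max regret = 190 → C.
Row averages: A=165, B=310, C=412.5, D=372.5
Highest average = 412.5 → C.

minimax regret → C; laplace → C (agree)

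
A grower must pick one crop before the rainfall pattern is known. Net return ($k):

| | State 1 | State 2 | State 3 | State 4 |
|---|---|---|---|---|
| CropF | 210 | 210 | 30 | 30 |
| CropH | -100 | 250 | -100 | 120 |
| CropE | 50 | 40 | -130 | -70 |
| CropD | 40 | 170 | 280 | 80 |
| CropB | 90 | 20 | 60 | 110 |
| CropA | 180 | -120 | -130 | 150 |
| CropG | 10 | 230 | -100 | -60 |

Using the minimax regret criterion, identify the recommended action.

CropD

Column bests: State 1=210, State 2=250, State 3=280, State 4=150.
CropF regrets: 0, 40, 250, 120 → max 250
CropH regrets: 310, 0, 380, 30 → max 380
CropE regrets: 160, 210, 410, 220 → max 410
CropD regrets: 170, 80, 0, 70 → max 170
CropB regrets: 120, 230, 220, 40 → max 230
CropA regrets: 30, 370, 410, 0 → max 410
CropG regrets: 200, 20, 380, 210 → max 380
Smallest max regret = 170 → CropD.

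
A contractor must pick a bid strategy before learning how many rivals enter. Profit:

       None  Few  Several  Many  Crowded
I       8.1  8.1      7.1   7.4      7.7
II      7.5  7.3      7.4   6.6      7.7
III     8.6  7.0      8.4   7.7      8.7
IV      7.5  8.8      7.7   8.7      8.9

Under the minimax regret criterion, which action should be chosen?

Column bests: None=8.6, Few=8.8, Several=8.4, Many=8.7, Crowded=8.9.
I regrets: 0.5, 0.7, 1.3, 1.3, 1.2 → max 1.3
II regrets: 1.1, 1.5, 1.0, 2.1, 1.2 → max 2.1
III regrets: 0.0, 1.8, 0.0, 1.0, 0.2 → max 1.8
IV regrets: 1.1, 0.0, 0.7, 0.0, 0.0 → max 1.1
Smallest max regret = 1.1 → IV.

IV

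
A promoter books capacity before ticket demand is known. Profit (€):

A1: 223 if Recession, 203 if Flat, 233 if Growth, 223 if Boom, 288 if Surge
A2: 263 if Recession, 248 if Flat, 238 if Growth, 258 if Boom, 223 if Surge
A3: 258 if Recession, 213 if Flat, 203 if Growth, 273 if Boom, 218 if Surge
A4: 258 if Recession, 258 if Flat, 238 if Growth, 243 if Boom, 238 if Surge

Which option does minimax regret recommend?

A4

Column bests: Recession=263, Flat=258, Growth=238, Boom=273, Surge=288.
A1 regrets: 40, 55, 5, 50, 0 → max 55
A2 regrets: 0, 10, 0, 15, 65 → max 65
A3 regrets: 5, 45, 35, 0, 70 → max 70
A4 regrets: 5, 0, 0, 30, 50 → max 50
Smallest max regret = 50 → A4.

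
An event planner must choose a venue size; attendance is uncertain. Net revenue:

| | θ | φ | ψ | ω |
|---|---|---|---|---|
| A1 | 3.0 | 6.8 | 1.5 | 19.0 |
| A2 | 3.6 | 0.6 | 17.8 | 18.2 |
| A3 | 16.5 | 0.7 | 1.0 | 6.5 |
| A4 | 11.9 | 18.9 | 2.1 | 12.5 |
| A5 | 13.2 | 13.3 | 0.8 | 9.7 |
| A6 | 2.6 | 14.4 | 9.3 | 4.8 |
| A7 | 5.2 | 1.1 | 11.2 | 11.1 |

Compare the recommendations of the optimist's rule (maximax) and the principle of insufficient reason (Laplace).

maximax → A1; laplace → A4 (disagree)

Row maxima: A1=19.0, A2=18.2, A3=16.5, A4=18.9, A5=13.3, A6=14.4, A7=11.2
Best best-case = 19.0 → A1.
Row averages: A1=7.575, A2=10.05, A3=6.175, A4=11.35, A5=9.25, A6=7.775, A7=7.15
Highest average = 11.35 → A4.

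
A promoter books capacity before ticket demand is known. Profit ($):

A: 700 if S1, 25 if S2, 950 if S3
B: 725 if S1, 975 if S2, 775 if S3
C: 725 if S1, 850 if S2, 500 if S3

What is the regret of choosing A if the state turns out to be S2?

950

Best payoff under S2 is 975.
Regret = 975 − 25 = 950.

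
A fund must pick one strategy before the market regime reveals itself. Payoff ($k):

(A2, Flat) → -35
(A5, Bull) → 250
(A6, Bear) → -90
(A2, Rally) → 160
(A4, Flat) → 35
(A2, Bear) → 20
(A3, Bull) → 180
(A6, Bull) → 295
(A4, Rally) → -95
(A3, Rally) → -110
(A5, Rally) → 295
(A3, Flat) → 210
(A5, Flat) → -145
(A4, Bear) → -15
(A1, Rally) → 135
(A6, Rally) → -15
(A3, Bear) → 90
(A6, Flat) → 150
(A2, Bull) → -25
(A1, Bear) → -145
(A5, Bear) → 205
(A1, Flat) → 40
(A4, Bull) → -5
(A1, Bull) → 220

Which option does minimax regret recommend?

Column bests: Bear=205, Flat=210, Bull=295, Rally=295.
A1 regrets: 350, 170, 75, 160 → max 350
A2 regrets: 185, 245, 320, 135 → max 320
A3 regrets: 115, 0, 115, 405 → max 405
A4 regrets: 220, 175, 300, 390 → max 390
A5 regrets: 0, 355, 45, 0 → max 355
A6 regrets: 295, 60, 0, 310 → max 310
Smallest max regret = 310 → A6.

A6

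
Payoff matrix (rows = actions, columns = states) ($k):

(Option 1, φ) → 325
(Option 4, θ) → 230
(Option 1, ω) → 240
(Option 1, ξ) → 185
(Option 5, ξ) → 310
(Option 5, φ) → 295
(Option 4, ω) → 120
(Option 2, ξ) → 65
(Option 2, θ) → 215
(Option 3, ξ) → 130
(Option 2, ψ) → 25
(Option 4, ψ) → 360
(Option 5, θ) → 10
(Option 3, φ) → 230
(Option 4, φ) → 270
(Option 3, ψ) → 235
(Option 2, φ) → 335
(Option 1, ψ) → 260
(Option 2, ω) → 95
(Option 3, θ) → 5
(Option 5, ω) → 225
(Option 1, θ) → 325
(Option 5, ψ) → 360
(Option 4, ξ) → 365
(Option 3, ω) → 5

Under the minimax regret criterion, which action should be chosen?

Column bests: θ=325, φ=335, ψ=360, ω=240, ξ=365.
Option 1 regrets: 0, 10, 100, 0, 180 → max 180
Option 2 regrets: 110, 0, 335, 145, 300 → max 335
Option 3 regrets: 320, 105, 125, 235, 235 → max 320
Option 4 regrets: 95, 65, 0, 120, 0 → max 120
Option 5 regrets: 315, 40, 0, 15, 55 → max 315
Smallest max regret = 120 → Option 4.

Option 4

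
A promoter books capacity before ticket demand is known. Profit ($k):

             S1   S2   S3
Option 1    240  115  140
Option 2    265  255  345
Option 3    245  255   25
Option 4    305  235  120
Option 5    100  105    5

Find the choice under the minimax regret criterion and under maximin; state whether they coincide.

minimax regret → Option 2; maximin → Option 2 (agree)

Column bests: S1=305, S2=255, S3=345.
Option 1 regrets: 65, 140, 205 → max 205
Option 2 regrets: 40, 0, 0 → max 40
Option 3 regrets: 60, 0, 320 → max 320
Option 4 regrets: 0, 20, 225 → max 225
Option 5 regrets: 205, 150, 340 → max 340
Smallest max regret = 40 → Option 2.
Row minima: Option 1=115, Option 2=255, Option 3=25, Option 4=120, Option 5=5
Best worst-case = 255 → Option 2.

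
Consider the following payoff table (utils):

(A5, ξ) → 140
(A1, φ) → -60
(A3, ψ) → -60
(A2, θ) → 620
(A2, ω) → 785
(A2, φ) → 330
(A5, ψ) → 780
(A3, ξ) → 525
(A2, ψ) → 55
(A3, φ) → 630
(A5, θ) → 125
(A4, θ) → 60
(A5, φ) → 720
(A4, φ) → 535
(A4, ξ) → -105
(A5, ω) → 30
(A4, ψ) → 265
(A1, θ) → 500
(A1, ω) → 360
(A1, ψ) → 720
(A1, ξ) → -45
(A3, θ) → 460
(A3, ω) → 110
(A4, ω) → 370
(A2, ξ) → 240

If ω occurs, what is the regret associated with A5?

Best payoff under ω is 785.
Regret = 785 − 30 = 755.

755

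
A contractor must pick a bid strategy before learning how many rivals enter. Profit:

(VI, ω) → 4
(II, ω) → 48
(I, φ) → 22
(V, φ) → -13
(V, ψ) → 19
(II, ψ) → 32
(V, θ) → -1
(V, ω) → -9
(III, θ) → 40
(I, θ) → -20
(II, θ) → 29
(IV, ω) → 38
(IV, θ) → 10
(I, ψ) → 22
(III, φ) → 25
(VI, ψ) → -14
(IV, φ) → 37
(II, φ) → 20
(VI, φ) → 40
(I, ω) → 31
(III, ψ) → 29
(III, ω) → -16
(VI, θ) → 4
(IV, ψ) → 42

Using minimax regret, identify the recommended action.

Column bests: θ=40, φ=40, ψ=42, ω=48.
I regrets: 60, 18, 20, 17 → max 60
II regrets: 11, 20, 10, 0 → max 20
III regrets: 0, 15, 13, 64 → max 64
IV regrets: 30, 3, 0, 10 → max 30
V regrets: 41, 53, 23, 57 → max 57
VI regrets: 36, 0, 56, 44 → max 56
Smallest max regret = 20 → II.

II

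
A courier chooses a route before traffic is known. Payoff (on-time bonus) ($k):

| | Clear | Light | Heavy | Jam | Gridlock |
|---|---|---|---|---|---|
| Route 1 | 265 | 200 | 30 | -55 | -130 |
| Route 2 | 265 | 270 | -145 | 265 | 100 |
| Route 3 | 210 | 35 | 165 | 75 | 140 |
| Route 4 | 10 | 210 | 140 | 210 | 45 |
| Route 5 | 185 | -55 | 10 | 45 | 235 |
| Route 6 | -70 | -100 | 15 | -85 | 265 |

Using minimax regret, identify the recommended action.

Route 3

Column bests: Clear=265, Light=270, Heavy=165, Jam=265, Gridlock=265.
Route 1 regrets: 0, 70, 135, 320, 395 → max 395
Route 2 regrets: 0, 0, 310, 0, 165 → max 310
Route 3 regrets: 55, 235, 0, 190, 125 → max 235
Route 4 regrets: 255, 60, 25, 55, 220 → max 255
Route 5 regrets: 80, 325, 155, 220, 30 → max 325
Route 6 regrets: 335, 370, 150, 350, 0 → max 370
Smallest max regret = 235 → Route 3.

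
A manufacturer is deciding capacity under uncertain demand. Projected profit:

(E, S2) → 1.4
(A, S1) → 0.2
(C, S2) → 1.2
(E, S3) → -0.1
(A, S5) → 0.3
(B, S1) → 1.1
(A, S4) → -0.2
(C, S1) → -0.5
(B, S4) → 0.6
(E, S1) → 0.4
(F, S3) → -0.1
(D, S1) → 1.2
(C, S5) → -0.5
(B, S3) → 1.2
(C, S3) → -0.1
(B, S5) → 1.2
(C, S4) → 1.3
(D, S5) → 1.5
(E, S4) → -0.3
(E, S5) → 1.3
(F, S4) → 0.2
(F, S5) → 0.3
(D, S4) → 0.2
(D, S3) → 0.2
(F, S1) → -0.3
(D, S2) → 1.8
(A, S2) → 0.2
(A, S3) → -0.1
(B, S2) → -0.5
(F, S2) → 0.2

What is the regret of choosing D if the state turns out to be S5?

0.0

Best payoff under S5 is 1.5.
Regret = 1.5 − 1.5 = 0.0.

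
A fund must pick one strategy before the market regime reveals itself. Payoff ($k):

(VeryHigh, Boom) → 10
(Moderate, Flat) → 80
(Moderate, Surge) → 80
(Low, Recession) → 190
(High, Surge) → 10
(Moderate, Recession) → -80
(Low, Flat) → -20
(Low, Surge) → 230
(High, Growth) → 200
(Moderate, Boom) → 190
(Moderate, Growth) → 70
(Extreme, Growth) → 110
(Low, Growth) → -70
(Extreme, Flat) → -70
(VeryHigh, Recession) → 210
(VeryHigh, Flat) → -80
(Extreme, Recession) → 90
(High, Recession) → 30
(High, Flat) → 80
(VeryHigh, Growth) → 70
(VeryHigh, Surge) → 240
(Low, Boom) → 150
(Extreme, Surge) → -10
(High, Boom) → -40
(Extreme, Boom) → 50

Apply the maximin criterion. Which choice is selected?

High

Row minima: Low=-70, Moderate=-80, High=-40, VeryHigh=-80, Extreme=-70
Best worst-case = -40 → High.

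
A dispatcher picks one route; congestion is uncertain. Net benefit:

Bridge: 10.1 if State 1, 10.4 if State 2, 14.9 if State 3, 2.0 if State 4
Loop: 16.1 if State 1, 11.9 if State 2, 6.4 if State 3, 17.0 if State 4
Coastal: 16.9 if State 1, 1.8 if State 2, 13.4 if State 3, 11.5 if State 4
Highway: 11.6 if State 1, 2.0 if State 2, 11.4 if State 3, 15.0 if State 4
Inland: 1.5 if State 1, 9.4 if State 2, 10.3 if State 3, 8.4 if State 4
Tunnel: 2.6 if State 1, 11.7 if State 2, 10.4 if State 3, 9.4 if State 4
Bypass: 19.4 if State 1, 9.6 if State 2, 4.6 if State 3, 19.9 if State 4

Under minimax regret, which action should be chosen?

Column bests: State 1=19.4, State 2=11.9, State 3=14.9, State 4=19.9.
Bridge regrets: 9.3, 1.5, 0.0, 17.9 → max 17.9
Loop regrets: 3.3, 0.0, 8.5, 2.9 → max 8.5
Coastal regrets: 2.5, 10.1, 1.5, 8.4 → max 10.1
Highway regrets: 7.8, 9.9, 3.5, 4.9 → max 9.9
Inland regrets: 17.9, 2.5, 4.6, 11.5 → max 17.9
Tunnel regrets: 16.8, 0.2, 4.5, 10.5 → max 16.8
Bypass regrets: 0.0, 2.3, 10.3, 0.0 → max 10.3
Smallest max regret = 8.5 → Loop.

Loop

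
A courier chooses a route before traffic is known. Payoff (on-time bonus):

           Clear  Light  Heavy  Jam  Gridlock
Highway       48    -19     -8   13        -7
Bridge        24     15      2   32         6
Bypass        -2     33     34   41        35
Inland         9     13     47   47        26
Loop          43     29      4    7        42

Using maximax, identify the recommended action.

Row maxima: Highway=48, Bridge=32, Bypass=41, Inland=47, Loop=43
Best best-case = 48 → Highway.

Highway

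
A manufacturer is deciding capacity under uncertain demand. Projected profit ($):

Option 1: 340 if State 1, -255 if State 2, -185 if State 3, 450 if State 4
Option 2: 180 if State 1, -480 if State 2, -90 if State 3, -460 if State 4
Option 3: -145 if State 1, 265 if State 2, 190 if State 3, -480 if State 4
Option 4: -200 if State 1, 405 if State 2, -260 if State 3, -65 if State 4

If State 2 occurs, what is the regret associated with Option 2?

Best payoff under State 2 is 405.
Regret = 405 − (-480) = 885.

885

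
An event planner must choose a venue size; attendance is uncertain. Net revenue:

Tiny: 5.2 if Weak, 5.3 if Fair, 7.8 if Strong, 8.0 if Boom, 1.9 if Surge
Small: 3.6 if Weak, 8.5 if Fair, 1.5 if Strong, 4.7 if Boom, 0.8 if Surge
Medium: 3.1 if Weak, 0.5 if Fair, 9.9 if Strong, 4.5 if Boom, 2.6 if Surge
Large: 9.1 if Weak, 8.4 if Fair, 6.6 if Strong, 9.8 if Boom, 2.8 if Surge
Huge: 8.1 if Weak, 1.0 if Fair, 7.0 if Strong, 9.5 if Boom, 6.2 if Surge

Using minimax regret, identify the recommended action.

Large

Column bests: Weak=9.1, Fair=8.5, Strong=9.9, Boom=9.8, Surge=6.2.
Tiny regrets: 3.9, 3.2, 2.1, 1.8, 4.3 → max 4.3
Small regrets: 5.5, 0.0, 8.4, 5.1, 5.4 → max 8.4
Medium regrets: 6.0, 8.0, 0.0, 5.3, 3.6 → max 8.0
Large regrets: 0.0, 0.1, 3.3, 0.0, 3.4 → max 3.4
Huge regrets: 1.0, 7.5, 2.9, 0.3, 0.0 → max 7.5
Smallest max regret = 3.4 → Large.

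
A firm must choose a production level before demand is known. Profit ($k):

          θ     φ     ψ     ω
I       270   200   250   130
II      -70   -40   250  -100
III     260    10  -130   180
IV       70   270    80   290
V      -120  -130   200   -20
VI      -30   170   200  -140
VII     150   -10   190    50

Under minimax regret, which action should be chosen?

I

Column bests: θ=270, φ=270, ψ=250, ω=290.
I regrets: 0, 70, 0, 160 → max 160
II regrets: 340, 310, 0, 390 → max 390
III regrets: 10, 260, 380, 110 → max 380
IV regrets: 200, 0, 170, 0 → max 200
V regrets: 390, 400, 50, 310 → max 400
VI regrets: 300, 100, 50, 430 → max 430
VII regrets: 120, 280, 60, 240 → max 280
Smallest max regret = 160 → I.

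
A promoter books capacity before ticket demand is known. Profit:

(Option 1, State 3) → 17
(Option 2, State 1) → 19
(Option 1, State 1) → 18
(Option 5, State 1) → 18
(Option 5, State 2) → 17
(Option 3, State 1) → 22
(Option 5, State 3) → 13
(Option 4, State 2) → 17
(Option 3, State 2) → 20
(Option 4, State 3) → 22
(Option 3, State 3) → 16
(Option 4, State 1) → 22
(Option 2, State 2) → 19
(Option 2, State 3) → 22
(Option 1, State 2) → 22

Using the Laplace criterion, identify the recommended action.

Row averages: Option 1=19, Option 2=20, Option 3=58/3, Option 4=61/3, Option 5=16
Highest average = 61/3 → Option 4.

Option 4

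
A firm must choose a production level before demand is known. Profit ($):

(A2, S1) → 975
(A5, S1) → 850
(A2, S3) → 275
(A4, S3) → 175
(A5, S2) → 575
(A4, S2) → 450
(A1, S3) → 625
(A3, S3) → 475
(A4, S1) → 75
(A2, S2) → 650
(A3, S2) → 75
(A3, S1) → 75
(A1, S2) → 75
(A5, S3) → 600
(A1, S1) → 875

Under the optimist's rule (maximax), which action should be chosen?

Row maxima: A1=875, A2=975, A3=475, A4=450, A5=850
Best best-case = 975 → A2.

A2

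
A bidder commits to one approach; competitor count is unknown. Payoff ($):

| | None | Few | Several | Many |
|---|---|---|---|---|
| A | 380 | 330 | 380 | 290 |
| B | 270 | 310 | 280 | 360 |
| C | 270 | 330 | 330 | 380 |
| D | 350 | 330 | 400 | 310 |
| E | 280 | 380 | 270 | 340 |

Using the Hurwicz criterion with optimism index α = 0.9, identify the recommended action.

A: 0.9·380 + 0.1·290 = 371
B: 0.9·360 + 0.1·270 = 351
C: 0.9·380 + 0.1·270 = 369
D: 0.9·400 + 0.1·310 = 391
E: 0.9·380 + 0.1·270 = 369
Highest Hurwicz score = 391 → D.

D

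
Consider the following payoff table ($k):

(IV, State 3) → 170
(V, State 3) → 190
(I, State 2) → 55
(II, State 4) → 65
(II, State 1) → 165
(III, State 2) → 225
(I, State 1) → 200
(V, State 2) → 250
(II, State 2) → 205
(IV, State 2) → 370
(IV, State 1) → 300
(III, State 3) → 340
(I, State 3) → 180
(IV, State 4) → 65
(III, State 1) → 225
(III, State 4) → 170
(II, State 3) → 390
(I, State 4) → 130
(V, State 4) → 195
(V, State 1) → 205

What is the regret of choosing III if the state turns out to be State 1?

75

Best payoff under State 1 is 300.
Regret = 300 − 225 = 75.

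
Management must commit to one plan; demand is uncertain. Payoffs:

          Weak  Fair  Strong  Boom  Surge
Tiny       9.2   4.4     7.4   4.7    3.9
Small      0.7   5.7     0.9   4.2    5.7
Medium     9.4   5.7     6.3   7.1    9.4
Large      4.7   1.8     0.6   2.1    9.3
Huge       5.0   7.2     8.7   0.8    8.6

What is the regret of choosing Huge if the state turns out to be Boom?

Best payoff under Boom is 7.1.
Regret = 7.1 − 0.8 = 6.3.

6.3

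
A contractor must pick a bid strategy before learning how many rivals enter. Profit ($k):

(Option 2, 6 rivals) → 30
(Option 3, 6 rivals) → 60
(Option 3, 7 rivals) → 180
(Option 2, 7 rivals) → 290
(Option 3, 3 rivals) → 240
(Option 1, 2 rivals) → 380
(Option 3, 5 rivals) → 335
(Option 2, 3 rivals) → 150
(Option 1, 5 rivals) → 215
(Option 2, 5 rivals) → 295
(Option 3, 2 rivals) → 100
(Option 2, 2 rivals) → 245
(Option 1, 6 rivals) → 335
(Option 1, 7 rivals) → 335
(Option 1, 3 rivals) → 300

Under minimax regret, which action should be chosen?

Column bests: 2 rivals=380, 3 rivals=300, 5 rivals=335, 6 rivals=335, 7 rivals=335.
Option 1 regrets: 0, 0, 120, 0, 0 → max 120
Option 2 regrets: 135, 150, 40, 305, 45 → max 305
Option 3 regrets: 280, 60, 0, 275, 155 → max 280
Smallest max regret = 120 → Option 1.

Option 1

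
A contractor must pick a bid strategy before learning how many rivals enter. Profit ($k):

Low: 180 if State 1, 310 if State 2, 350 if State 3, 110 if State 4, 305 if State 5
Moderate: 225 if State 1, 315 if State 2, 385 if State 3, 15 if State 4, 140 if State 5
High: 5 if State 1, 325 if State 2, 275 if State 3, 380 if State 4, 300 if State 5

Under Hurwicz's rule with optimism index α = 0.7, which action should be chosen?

Low

Low: 0.7·350 + 0.3·110 = 278
Moderate: 0.7·385 + 0.3·15 = 274
High: 0.7·380 + 0.3·5 = 267.5
Highest Hurwicz score = 278 → Low.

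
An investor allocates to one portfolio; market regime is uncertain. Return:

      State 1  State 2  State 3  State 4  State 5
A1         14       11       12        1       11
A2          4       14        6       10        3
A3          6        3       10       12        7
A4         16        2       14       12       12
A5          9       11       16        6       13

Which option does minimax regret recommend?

Column bests: State 1=16, State 2=14, State 3=16, State 4=12, State 5=13.
A1 regrets: 2, 3, 4, 11, 2 → max 11
A2 regrets: 12, 0, 10, 2, 10 → max 12
A3 regrets: 10, 11, 6, 0, 6 → max 11
A4 regrets: 0, 12, 2, 0, 1 → max 12
A5 regrets: 7, 3, 0, 6, 0 → max 7
Smallest max regret = 7 → A5.

A5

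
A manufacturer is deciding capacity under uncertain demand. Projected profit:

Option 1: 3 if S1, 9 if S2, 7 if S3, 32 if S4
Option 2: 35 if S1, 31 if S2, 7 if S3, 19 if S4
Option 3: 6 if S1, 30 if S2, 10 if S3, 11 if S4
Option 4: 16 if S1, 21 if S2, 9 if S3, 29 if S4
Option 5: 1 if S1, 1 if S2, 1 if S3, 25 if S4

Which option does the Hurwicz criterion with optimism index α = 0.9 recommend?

Option 1: 0.9·32 + 0.1·3 = 29.1
Option 2: 0.9·35 + 0.1·7 = 32.2
Option 3: 0.9·30 + 0.1·6 = 27.6
Option 4: 0.9·29 + 0.1·9 = 27
Option 5: 0.9·25 + 0.1·1 = 22.6
Highest Hurwicz score = 32.2 → Option 2.

Option 2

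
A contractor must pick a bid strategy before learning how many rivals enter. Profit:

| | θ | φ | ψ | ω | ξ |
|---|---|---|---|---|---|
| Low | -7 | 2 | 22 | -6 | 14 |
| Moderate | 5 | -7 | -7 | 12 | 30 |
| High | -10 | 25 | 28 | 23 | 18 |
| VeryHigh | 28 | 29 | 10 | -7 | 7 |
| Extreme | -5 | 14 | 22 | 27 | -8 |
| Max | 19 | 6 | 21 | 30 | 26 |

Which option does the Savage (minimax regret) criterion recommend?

Column bests: θ=28, φ=29, ψ=28, ω=30, ξ=30.
Low regrets: 35, 27, 6, 36, 16 → max 36
Moderate regrets: 23, 36, 35, 18, 0 → max 36
High regrets: 38, 4, 0, 7, 12 → max 38
VeryHigh regrets: 0, 0, 18, 37, 23 → max 37
Extreme regrets: 33, 15, 6, 3, 38 → max 38
Max regrets: 9, 23, 7, 0, 4 → max 23
Smallest max regret = 23 → Max.

Max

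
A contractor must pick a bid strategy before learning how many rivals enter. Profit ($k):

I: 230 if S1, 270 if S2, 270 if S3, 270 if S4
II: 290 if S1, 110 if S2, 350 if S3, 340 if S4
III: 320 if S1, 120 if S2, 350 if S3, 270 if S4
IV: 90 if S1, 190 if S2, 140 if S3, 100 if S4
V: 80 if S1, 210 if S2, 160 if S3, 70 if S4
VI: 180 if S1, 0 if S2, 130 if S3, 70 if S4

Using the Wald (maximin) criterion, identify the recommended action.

Row minima: I=230, II=110, III=120, IV=90, V=70, VI=0
Best worst-case = 230 → I.

I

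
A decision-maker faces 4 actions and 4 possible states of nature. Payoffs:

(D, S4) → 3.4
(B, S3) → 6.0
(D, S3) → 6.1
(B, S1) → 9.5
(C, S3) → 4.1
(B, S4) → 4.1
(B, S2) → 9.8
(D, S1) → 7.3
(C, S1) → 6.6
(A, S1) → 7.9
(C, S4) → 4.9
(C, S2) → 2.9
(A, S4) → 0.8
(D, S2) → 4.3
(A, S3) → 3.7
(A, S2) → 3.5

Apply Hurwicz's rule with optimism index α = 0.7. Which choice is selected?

B

A: 0.7·7.9 + 0.3·0.8 = 5.77
B: 0.7·9.8 + 0.3·4.1 = 8.09
C: 0.7·6.6 + 0.3·2.9 = 5.49
D: 0.7·7.3 + 0.3·3.4 = 6.13
Highest Hurwicz score = 8.09 → B.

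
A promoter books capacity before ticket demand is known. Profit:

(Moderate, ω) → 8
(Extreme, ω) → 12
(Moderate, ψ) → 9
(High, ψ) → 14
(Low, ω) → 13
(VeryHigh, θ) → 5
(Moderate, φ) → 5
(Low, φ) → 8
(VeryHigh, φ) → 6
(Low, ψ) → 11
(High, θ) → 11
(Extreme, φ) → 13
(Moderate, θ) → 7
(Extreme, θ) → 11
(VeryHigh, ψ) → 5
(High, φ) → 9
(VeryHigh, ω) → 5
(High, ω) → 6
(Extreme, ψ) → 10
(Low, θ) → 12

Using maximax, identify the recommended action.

Row maxima: Low=13, Moderate=9, High=14, VeryHigh=6, Extreme=13
Best best-case = 14 → High.

High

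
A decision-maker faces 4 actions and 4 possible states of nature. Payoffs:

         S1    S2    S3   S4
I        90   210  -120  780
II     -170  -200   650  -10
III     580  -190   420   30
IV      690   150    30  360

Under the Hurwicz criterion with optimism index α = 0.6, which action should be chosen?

IV

I: 0.6·780 + 0.4·(-120) = 420
II: 0.6·650 + 0.4·(-200) = 310
III: 0.6·580 + 0.4·(-190) = 272
IV: 0.6·690 + 0.4·30 = 426
Highest Hurwicz score = 426 → IV.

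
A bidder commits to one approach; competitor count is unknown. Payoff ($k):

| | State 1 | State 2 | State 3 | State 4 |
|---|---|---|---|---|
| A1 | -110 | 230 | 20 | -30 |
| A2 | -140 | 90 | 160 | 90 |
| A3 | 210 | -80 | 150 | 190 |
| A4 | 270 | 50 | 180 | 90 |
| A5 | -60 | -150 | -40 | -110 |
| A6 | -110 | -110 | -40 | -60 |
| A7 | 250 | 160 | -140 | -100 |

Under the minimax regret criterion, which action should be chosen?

Column bests: State 1=270, State 2=230, State 3=180, State 4=190.
A1 regrets: 380, 0, 160, 220 → max 380
A2 regrets: 410, 140, 20, 100 → max 410
A3 regrets: 60, 310, 30, 0 → max 310
A4 regrets: 0, 180, 0, 100 → max 180
A5 regrets: 330, 380, 220, 300 → max 380
A6 regrets: 380, 340, 220, 250 → max 380
A7 regrets: 20, 70, 320, 290 → max 320
Smallest max regret = 180 → A4.

A4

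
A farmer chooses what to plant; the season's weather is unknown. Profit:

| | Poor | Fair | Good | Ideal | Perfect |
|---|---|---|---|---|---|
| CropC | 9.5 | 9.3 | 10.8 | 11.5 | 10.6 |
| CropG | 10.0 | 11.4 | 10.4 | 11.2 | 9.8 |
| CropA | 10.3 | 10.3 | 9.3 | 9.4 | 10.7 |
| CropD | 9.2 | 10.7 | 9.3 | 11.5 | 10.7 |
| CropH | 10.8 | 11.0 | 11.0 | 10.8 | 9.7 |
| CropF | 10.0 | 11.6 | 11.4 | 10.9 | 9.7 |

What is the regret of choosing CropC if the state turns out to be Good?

0.6

Best payoff under Good is 11.4.
Regret = 11.4 − 10.8 = 0.6.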